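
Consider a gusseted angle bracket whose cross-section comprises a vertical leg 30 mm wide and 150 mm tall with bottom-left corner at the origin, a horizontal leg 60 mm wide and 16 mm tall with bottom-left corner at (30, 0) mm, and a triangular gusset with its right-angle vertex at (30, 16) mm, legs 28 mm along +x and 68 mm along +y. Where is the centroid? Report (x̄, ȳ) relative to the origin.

Part | A | x̄ᵢ | ȳᵢ | A·x̄ᵢ | A·ȳᵢ
vertical leg | 4500.00 | 15.00 | 75.00 | 67500.00 | 337500.00
horizontal leg | 960.00 | 60.00 | 8.00 | 57600.00 | 7680.00
gusset | 952.00 | 39.33 | 38.67 | 37445.33 | 36810.67
Σ | 6412.00 |  |  | 162545.33 | 381990.67
x̄ = 162545.33 / 6412.00 = 25.35 mm
ȳ = 381990.67 / 6412.00 = 59.57 mm

x̄ = 25.35 mm, ȳ = 59.57 mm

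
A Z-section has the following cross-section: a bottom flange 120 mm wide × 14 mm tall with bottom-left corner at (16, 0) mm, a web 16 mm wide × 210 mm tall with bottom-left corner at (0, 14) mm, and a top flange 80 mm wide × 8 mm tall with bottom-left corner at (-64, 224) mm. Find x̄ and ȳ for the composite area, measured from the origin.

x̄ = 24.51 mm, ȳ = 98.15 mm

bottom flange: A = 120 × 14 = 1680.00, centroid at (76.00, 7.00).
web: A = 16 × 210 = 3360.00, centroid at (8.00, 119.00).
top flange: A = 80 × 8 = 640.00, centroid at (-24.00, 228.00).
ΣA = 5680.00 mm², ΣAx̄ = 139200.00 mm³, ΣAȳ = 557520.00 mm³.
x̄ = 139200.00/5680.00 = 24.51 mm; ȳ = 557520.00/5680.00 = 98.15 mm.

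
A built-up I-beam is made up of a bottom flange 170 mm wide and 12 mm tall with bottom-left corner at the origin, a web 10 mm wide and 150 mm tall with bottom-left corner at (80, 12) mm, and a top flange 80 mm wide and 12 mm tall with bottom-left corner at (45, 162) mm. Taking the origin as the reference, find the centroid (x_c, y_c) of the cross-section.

x_c = 85.00 mm, y_c = 67.56 mm

Part | A | x̄ᵢ | ȳᵢ | A·x̄ᵢ | A·ȳᵢ
bottom flange | 2040.00 | 85.00 | 6.00 | 173400.00 | 12240.00
web | 1500.00 | 85.00 | 87.00 | 127500.00 | 130500.00
top flange | 960.00 | 85.00 | 168.00 | 81600.00 | 161280.00
Σ | 4500.00 |  |  | 382500.00 | 304020.00
x_c = 382500.00 / 4500.00 = 85.00 mm
y_c = 304020.00 / 4500.00 = 67.56 mm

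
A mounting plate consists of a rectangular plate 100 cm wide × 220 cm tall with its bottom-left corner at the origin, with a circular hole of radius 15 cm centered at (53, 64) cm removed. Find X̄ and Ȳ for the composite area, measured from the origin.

X̄ = 49.90 cm, Ȳ = 111.53 cm

Part | A | x̄ᵢ | ȳᵢ | A·x̄ᵢ | A·ȳᵢ
plate | 22000.00 | 50.00 | 110.00 | 1100000.00 | 2420000.00
hole | -706.86 | 53.00 | 64.00 | -37463.49 | -45238.93
Σ | 21293.14 |  |  | 1062536.51 | 2374761.07
X̄ = 1062536.51 / 21293.14 = 49.90 cm
Ȳ = 2374761.07 / 21293.14 = 111.53 cm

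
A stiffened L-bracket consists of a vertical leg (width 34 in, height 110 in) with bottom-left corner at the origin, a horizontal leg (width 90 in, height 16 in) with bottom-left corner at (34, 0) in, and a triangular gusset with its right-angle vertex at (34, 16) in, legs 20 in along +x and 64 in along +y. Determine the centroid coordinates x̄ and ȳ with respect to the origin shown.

x̄ = 34.94 in, ȳ = 41.43 in

vertical leg: A = 34 × 110 = 3740.00, centroid at (17.00, 55.00).
horizontal leg: A = 90 × 16 = 1440.00, centroid at (79.00, 8.00).
gusset: A = ½·20·64 = 640.00, centroid at (40.67, 37.33).
ΣA = 5820.00 in²
ΣAx̄ = (3740.00)(17.00) + (1440.00)(79.00) + (640.00)(40.67) = 203366.67 in³
ΣAȳ = (3740.00)(55.00) + (1440.00)(8.00) + (640.00)(37.33) = 241113.33 in³
x̄ = 203366.67 / 5820.00 = 34.94 in
ȳ = 241113.33 / 5820.00 = 41.43 in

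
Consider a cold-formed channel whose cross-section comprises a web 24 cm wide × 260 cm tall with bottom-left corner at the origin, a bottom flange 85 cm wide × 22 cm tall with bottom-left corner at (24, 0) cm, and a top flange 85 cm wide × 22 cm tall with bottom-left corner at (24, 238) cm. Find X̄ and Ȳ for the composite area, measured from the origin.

X̄ = 32.42 cm, Ȳ = 130.00 cm

web: A = 24 × 260 = 6240.00, centroid at (12.00, 130.00).
bottom flange: A = 85 × 22 = 1870.00, centroid at (66.50, 11.00).
top flange: A = 85 × 22 = 1870.00, centroid at (66.50, 249.00).
ΣA = 9980.00 cm², ΣAX̄ = 323590.00 cm³, ΣAȲ = 1297400.00 cm³.
X̄ = 323590.00/9980.00 = 32.42 cm; Ȳ = 1297400.00/9980.00 = 130.00 cm.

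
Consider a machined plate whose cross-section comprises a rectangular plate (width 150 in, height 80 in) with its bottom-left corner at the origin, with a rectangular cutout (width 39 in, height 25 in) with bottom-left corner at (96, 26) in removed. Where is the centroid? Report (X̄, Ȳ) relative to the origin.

plate: A = 150 × 80 = 12000.00, centroid at (75.00, 40.00).
hole: A = −(39 × 25) = -975.00, centroid at (115.50, 38.50).
ΣA = 11025.00 in², ΣAX̄ = 787387.50 in³, ΣAȲ = 442462.50 in³.
X̄ = 787387.50/11025.00 = 71.42 in; Ȳ = 442462.50/11025.00 = 40.13 in.

X̄ = 71.42 in, Ȳ = 40.13 in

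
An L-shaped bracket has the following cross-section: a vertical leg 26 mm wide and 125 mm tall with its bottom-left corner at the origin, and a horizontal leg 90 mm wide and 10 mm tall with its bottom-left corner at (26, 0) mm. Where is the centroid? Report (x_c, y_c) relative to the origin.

x_c = 25.58 mm, y_c = 50.03 mm

vertical leg: A = 26 × 125 = 3250.00, centroid at (13.00, 62.50).
horizontal leg: A = 90 × 10 = 900.00, centroid at (71.00, 5.00).
ΣA = 4150.00 mm², ΣAx_c = 106150.00 mm³, ΣAy_c = 207625.00 mm³.
x_c = 106150.00/4150.00 = 25.58 mm; y_c = 207625.00/4150.00 = 50.03 mm.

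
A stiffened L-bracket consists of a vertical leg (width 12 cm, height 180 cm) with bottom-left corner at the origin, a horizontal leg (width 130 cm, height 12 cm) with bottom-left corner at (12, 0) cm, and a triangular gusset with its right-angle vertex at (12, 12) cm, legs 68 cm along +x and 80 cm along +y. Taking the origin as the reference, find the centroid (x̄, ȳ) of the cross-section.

Part | A | x̄ᵢ | ȳᵢ | A·x̄ᵢ | A·ȳᵢ
vertical leg | 2160.00 | 6.00 | 90.00 | 12960.00 | 194400.00
horizontal leg | 1560.00 | 77.00 | 6.00 | 120120.00 | 9360.00
gusset | 2720.00 | 34.67 | 38.67 | 94293.33 | 105173.33
Σ | 6440.00 |  |  | 227373.33 | 308933.33
x̄ = 227373.33 / 6440.00 = 35.31 cm
ȳ = 308933.33 / 6440.00 = 47.97 cm

x̄ = 35.31 cm, ȳ = 47.97 cm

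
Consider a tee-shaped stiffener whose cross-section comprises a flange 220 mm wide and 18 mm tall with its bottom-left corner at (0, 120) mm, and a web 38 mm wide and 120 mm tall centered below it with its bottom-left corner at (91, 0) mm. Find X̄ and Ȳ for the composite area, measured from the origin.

Part | A | x̄ᵢ | ȳᵢ | A·x̄ᵢ | A·ȳᵢ
web | 4560.00 | 110.00 | 60.00 | 501600.00 | 273600.00
flange | 3960.00 | 110.00 | 129.00 | 435600.00 | 510840.00
Σ | 8520.00 |  |  | 937200.00 | 784440.00
X̄ = 937200.00 / 8520.00 = 110.00 mm
Ȳ = 784440.00 / 8520.00 = 92.07 mm

X̄ = 110.00 mm, Ȳ = 92.07 mm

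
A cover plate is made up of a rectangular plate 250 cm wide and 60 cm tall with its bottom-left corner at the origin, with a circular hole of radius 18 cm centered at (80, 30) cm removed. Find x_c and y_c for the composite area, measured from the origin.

x_c = 128.28 cm, y_c = 30.00 cm

plate: A = 250 × 60 = 15000.00, centroid at (125.00, 30.00).
hole: A = −π·18² = -1017.88, centroid at (80.00, 30.00).
ΣA = 13982.12 cm², ΣAx_c = 1793569.92 cm³, ΣAy_c = 419463.72 cm³.
x_c = 1793569.92/13982.12 = 128.28 cm; y_c = 419463.72/13982.12 = 30.00 cm.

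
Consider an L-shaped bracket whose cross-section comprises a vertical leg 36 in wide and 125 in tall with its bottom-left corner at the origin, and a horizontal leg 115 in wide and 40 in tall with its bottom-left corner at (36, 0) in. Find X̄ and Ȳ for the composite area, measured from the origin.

Part | A | x̄ᵢ | ȳᵢ | A·x̄ᵢ | A·ȳᵢ
vertical leg | 4500.00 | 18.00 | 62.50 | 81000.00 | 281250.00
horizontal leg | 4600.00 | 93.50 | 20.00 | 430100.00 | 92000.00
Σ | 9100.00 |  |  | 511100.00 | 373250.00
X̄ = 511100.00 / 9100.00 = 56.16 in
Ȳ = 373250.00 / 9100.00 = 41.02 in

X̄ = 56.16 in, Ȳ = 41.02 in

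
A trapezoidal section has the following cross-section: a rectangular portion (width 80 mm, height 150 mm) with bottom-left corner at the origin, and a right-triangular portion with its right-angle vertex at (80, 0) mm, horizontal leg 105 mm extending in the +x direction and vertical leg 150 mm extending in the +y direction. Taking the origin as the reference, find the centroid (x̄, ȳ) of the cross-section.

rectangular portion: A = 80 × 150 = 12000.00, centroid at (40.00, 75.00).
triangular portion: A = ½·105·150 = 7875.00, centroid at (115.00, 50.00).
ΣA = 19875.00 mm², ΣAx̄ = 1385625.00 mm³, ΣAȳ = 1293750.00 mm³.
x̄ = 1385625.00/19875.00 = 69.72 mm; ȳ = 1293750.00/19875.00 = 65.09 mm.

x̄ = 69.72 mm, ȳ = 65.09 mm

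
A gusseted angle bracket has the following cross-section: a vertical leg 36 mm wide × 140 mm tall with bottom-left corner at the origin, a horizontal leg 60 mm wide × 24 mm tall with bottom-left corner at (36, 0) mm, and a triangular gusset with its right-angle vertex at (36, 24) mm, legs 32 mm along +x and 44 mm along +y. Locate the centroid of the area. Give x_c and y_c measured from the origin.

vertical leg: A = 36 × 140 = 5040.00, centroid at (18.00, 70.00).
horizontal leg: A = 60 × 24 = 1440.00, centroid at (66.00, 12.00).
gusset: A = ½·32·44 = 704.00, centroid at (46.67, 38.67).
ΣA = 7184.00 mm², ΣAx_c = 218613.33 mm³, ΣAy_c = 397301.33 mm³.
x_c = 218613.33/7184.00 = 30.43 mm; y_c = 397301.33/7184.00 = 55.30 mm.

x_c = 30.43 mm, y_c = 55.30 mm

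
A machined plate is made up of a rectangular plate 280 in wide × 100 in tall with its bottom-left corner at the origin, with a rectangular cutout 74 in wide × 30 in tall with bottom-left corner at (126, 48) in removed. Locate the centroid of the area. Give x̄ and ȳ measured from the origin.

Part | A | x̄ᵢ | ȳᵢ | A·x̄ᵢ | A·ȳᵢ
plate | 28000.00 | 140.00 | 50.00 | 3920000.00 | 1400000.00
hole | -2220.00 | 163.00 | 63.00 | -361860.00 | -139860.00
Σ | 25780.00 |  |  | 3558140.00 | 1260140.00
x̄ = 3558140.00 / 25780.00 = 138.02 in
ȳ = 1260140.00 / 25780.00 = 48.88 in

x̄ = 138.02 in, ȳ = 48.88 in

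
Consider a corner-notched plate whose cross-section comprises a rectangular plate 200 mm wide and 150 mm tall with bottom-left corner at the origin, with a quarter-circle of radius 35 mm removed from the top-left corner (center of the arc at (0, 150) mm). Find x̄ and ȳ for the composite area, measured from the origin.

Part | A | x̄ᵢ | ȳᵢ | A·x̄ᵢ | A·ȳᵢ
plate | 30000.00 | 100.00 | 75.00 | 3000000.00 | 2250000.00
removed quarter-circle | -962.11 | 14.85 | 135.15 | -14291.67 | -130025.25
Σ | 29037.89 |  |  | 2985708.33 | 2119974.75
x̄ = 2985708.33 / 29037.89 = 102.82 mm
ȳ = 2119974.75 / 29037.89 = 73.01 mm

x̄ = 102.82 mm, ȳ = 73.01 mm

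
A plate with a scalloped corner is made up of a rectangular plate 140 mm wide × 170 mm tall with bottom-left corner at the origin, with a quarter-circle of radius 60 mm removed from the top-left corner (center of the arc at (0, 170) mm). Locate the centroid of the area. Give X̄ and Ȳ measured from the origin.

plate: A = 140 × 170 = 23800.00, centroid at (70.00, 85.00).
removed quarter-circle: A = −¼π·60² = -2827.43, centroid at (25.46, 144.54).
ΣA = 20972.57 mm²
ΣAX̄ = (23800.00)(70.00) + (-2827.43)(25.46) = 1594000.00 mm³
ΣAȲ = (23800.00)(85.00) + (-2827.43)(144.54) = 1614336.32 mm³
X̄ = 1594000.00 / 20972.57 = 76.00 mm
Ȳ = 1614336.32 / 20972.57 = 76.97 mm

X̄ = 76.00 mm, Ȳ = 76.97 mm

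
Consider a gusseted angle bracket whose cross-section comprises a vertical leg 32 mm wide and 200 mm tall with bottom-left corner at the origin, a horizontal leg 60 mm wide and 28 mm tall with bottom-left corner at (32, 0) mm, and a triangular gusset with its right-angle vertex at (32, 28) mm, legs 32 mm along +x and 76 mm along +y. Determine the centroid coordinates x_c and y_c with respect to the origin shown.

x_c = 27.80 mm, y_c = 78.35 mm

vertical leg: A = 32 × 200 = 6400.00, centroid at (16.00, 100.00).
horizontal leg: A = 60 × 28 = 1680.00, centroid at (62.00, 14.00).
gusset: A = ½·32·76 = 1216.00, centroid at (42.67, 53.33).
ΣA = 9296.00 mm²
ΣAx_c = (6400.00)(16.00) + (1680.00)(62.00) + (1216.00)(42.67) = 258442.67 mm³
ΣAy_c = (6400.00)(100.00) + (1680.00)(14.00) + (1216.00)(53.33) = 728373.33 mm³
x_c = 258442.67 / 9296.00 = 27.80 mm
y_c = 728373.33 / 9296.00 = 78.35 mm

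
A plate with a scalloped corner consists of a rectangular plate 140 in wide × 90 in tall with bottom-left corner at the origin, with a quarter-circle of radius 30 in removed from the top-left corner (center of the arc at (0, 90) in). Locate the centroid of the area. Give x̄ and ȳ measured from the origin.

plate: A = 140 × 90 = 12600.00, centroid at (70.00, 45.00).
removed quarter-circle: A = −¼π·30² = -706.86, centroid at (12.73, 77.27).
ΣA = 11893.14 in²
ΣAx̄ = (12600.00)(70.00) + (-706.86)(12.73) = 873000.00 in³
ΣAȳ = (12600.00)(45.00) + (-706.86)(77.27) = 512382.75 in³
x̄ = 873000.00 / 11893.14 = 73.40 in
ȳ = 512382.75 / 11893.14 = 43.08 in

x̄ = 73.40 in, ȳ = 43.08 in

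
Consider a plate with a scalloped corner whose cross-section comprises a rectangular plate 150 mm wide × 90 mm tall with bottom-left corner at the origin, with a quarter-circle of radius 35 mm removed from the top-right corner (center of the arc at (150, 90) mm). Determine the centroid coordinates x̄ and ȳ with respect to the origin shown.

Part | A | x̄ᵢ | ȳᵢ | A·x̄ᵢ | A·ȳᵢ
plate | 13500.00 | 75.00 | 45.00 | 1012500.00 | 607500.00
removed quarter-circle | -962.11 | 135.15 | 75.15 | -130025.25 | -72298.48
Σ | 12537.89 |  |  | 882474.75 | 535201.52
x̄ = 882474.75 / 12537.89 = 70.38 mm
ȳ = 535201.52 / 12537.89 = 42.69 mm

x̄ = 70.38 mm, ȳ = 42.69 mm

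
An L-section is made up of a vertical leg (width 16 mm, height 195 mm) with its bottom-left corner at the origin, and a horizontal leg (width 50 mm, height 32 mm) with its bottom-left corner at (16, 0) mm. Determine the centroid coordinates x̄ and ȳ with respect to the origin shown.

x̄ = 19.19 mm, ȳ = 69.87 mm

vertical leg: A = 16 × 195 = 3120.00, centroid at (8.00, 97.50).
horizontal leg: A = 50 × 32 = 1600.00, centroid at (41.00, 16.00).
ΣA = 4720.00 mm²
ΣAx̄ = (3120.00)(8.00) + (1600.00)(41.00) = 90560.00 mm³
ΣAȳ = (3120.00)(97.50) + (1600.00)(16.00) = 329800.00 mm³
x̄ = 90560.00 / 4720.00 = 19.19 mm
ȳ = 329800.00 / 4720.00 = 69.87 mm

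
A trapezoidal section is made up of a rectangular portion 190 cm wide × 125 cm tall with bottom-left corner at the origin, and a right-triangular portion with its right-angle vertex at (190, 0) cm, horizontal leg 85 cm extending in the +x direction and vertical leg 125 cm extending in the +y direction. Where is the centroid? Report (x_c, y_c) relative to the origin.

rectangular portion: A = 190 × 125 = 23750.00, centroid at (95.00, 62.50).
triangular portion: A = ½·85·125 = 5312.50, centroid at (218.33, 41.67).
ΣA = 29062.50 cm²
ΣAx_c = (23750.00)(95.00) + (5312.50)(218.33) = 3416145.83 cm³
ΣAy_c = (23750.00)(62.50) + (5312.50)(41.67) = 1705729.17 cm³
x_c = 3416145.83 / 29062.50 = 117.54 cm
y_c = 1705729.17 / 29062.50 = 58.69 cm

x_c = 117.54 cm, y_c = 58.69 cm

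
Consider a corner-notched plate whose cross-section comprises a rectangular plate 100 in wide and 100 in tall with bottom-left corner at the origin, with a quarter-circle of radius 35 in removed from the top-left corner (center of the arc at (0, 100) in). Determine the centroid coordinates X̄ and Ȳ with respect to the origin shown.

X̄ = 53.74 in, Ȳ = 46.26 in

plate: A = 100 × 100 = 10000.00, centroid at (50.00, 50.00).
removed quarter-circle: A = −¼π·35² = -962.11, centroid at (14.85, 85.15).
ΣA = 9037.89 in²
ΣAX̄ = (10000.00)(50.00) + (-962.11)(14.85) = 485708.33 in³
ΣAȲ = (10000.00)(50.00) + (-962.11)(85.15) = 418080.39 in³
X̄ = 485708.33 / 9037.89 = 53.74 in
Ȳ = 418080.39 / 9037.89 = 46.26 in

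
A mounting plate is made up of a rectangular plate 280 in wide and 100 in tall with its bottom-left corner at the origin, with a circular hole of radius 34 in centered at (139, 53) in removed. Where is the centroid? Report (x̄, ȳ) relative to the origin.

plate: A = 280 × 100 = 28000.00, centroid at (140.00, 50.00).
hole: A = −π·34² = -3631.68, centroid at (139.00, 53.00).
ΣA = 24368.32 in²
ΣAx̄ = (28000.00)(140.00) + (-3631.68)(139.00) = 3415196.33 in³
ΣAȳ = (28000.00)(50.00) + (-3631.68)(53.00) = 1207520.90 in³
x̄ = 3415196.33 / 24368.32 = 140.15 in
ȳ = 1207520.90 / 24368.32 = 49.55 in

x̄ = 140.15 in, ȳ = 49.55 in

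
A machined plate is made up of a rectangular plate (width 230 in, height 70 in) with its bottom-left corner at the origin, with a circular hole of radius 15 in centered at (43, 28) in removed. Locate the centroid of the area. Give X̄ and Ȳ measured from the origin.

plate: A = 230 × 70 = 16100.00, centroid at (115.00, 35.00).
hole: A = −π·15² = -706.86, centroid at (43.00, 28.00).
ΣA = 15393.14 in², ΣAX̄ = 1821105.09 in³, ΣAȲ = 543707.97 in³.
X̄ = 1821105.09/15393.14 = 118.31 in; Ȳ = 543707.97/15393.14 = 35.32 in.

X̄ = 118.31 in, Ȳ = 35.32 in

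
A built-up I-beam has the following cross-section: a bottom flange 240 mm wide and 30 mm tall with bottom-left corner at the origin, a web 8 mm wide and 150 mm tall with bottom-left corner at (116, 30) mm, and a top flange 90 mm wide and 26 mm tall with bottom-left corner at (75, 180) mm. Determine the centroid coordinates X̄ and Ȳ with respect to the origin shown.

Part | A | x̄ᵢ | ȳᵢ | A·x̄ᵢ | A·ȳᵢ
bottom flange | 7200.00 | 120.00 | 15.00 | 864000.00 | 108000.00
web | 1200.00 | 120.00 | 105.00 | 144000.00 | 126000.00
top flange | 2340.00 | 120.00 | 193.00 | 280800.00 | 451620.00
Σ | 10740.00 |  |  | 1288800.00 | 685620.00
X̄ = 1288800.00 / 10740.00 = 120.00 mm
Ȳ = 685620.00 / 10740.00 = 63.84 mm

X̄ = 120.00 mm, Ȳ = 63.84 mm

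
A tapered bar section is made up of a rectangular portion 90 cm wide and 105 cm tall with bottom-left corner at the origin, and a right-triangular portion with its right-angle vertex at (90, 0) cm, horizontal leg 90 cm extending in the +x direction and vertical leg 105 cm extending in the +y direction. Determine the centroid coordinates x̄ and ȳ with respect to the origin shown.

x̄ = 70.00 cm, ȳ = 46.67 cm

rectangular portion: A = 90 × 105 = 9450.00, centroid at (45.00, 52.50).
triangular portion: A = ½·90·105 = 4725.00, centroid at (120.00, 35.00).
ΣA = 14175.00 cm²
ΣAx̄ = (9450.00)(45.00) + (4725.00)(120.00) = 992250.00 cm³
ΣAȳ = (9450.00)(52.50) + (4725.00)(35.00) = 661500.00 cm³
x̄ = 992250.00 / 14175.00 = 70.00 cm
ȳ = 661500.00 / 14175.00 = 46.67 cm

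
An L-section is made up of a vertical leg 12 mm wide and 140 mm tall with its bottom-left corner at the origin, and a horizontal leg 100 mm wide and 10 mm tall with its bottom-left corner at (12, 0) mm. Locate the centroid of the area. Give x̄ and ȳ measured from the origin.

vertical leg: A = 12 × 140 = 1680.00, centroid at (6.00, 70.00).
horizontal leg: A = 100 × 10 = 1000.00, centroid at (62.00, 5.00).
ΣA = 2680.00 mm²
ΣAx̄ = (1680.00)(6.00) + (1000.00)(62.00) = 72080.00 mm³
ΣAȳ = (1680.00)(70.00) + (1000.00)(5.00) = 122600.00 mm³
x̄ = 72080.00 / 2680.00 = 26.90 mm
ȳ = 122600.00 / 2680.00 = 45.75 mm

x̄ = 26.90 mm, ȳ = 45.75 mm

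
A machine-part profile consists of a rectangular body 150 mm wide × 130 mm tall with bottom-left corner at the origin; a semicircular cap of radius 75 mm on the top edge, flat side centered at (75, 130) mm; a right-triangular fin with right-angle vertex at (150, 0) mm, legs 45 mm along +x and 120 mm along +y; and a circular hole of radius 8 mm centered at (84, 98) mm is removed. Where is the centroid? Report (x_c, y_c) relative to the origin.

x_c = 82.82 mm, y_c = 90.34 mm

Part | A | x̄ᵢ | ȳᵢ | A·x̄ᵢ | A·ȳᵢ
rectangular body | 19500.00 | 75.00 | 65.00 | 1462500.00 | 1267500.00
semicircular top | 8835.73 | 75.00 | 161.83 | 662679.70 | 1429894.81
triangular fin | 2700.00 | 165.00 | 40.00 | 445500.00 | 108000.00
hole | -201.06 | 84.00 | 98.00 | -16889.20 | -19704.07
Σ | 30834.67 |  |  | 2553790.50 | 2785690.74
x_c = 2553790.50 / 30834.67 = 82.82 mm
y_c = 2785690.74 / 30834.67 = 90.34 mm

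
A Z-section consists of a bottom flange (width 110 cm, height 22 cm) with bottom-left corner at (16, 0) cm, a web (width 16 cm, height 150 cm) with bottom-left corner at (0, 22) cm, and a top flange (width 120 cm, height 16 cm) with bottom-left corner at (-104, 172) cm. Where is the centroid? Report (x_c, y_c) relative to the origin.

x_c = 15.81 cm, y_c = 89.77 cm

bottom flange: A = 110 × 22 = 2420.00, centroid at (71.00, 11.00).
web: A = 16 × 150 = 2400.00, centroid at (8.00, 97.00).
top flange: A = 120 × 16 = 1920.00, centroid at (-44.00, 180.00).
ΣA = 6740.00 cm², ΣAx_c = 106540.00 cm³, ΣAy_c = 605020.00 cm³.
x_c = 106540.00/6740.00 = 15.81 cm; y_c = 605020.00/6740.00 = 89.77 cm.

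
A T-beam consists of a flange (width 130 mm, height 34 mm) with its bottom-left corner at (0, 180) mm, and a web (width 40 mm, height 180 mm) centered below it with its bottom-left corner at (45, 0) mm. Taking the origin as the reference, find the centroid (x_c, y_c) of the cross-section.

web: A = 40 × 180 = 7200.00, centroid at (65.00, 90.00).
flange: A = 130 × 34 = 4420.00, centroid at (65.00, 197.00).
ΣA = 11620.00 mm², ΣAx_c = 755300.00 mm³, ΣAy_c = 1518740.00 mm³.
x_c = 755300.00/11620.00 = 65.00 mm; y_c = 1518740.00/11620.00 = 130.70 mm.

x_c = 65.00 mm, y_c = 130.70 mm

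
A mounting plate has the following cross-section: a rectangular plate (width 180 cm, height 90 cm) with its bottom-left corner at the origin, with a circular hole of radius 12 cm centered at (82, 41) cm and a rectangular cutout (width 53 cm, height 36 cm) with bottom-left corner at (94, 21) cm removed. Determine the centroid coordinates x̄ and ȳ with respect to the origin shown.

x̄ = 86.06 cm, ȳ = 45.96 cm

Part | A | x̄ᵢ | ȳᵢ | A·x̄ᵢ | A·ȳᵢ
plate | 16200.00 | 90.00 | 45.00 | 1458000.00 | 729000.00
hole 1 | -452.39 | 82.00 | 41.00 | -37095.93 | -18547.96
hole 2 | -1908.00 | 120.50 | 39.00 | -229914.00 | -74412.00
Σ | 13839.61 |  |  | 1190990.07 | 636040.04
x̄ = 1190990.07 / 13839.61 = 86.06 cm
ȳ = 636040.04 / 13839.61 = 45.96 cm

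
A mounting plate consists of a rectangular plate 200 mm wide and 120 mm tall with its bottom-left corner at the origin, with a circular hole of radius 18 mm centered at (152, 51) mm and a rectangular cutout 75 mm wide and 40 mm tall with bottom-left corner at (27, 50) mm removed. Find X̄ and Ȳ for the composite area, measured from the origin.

plate: A = 200 × 120 = 24000.00, centroid at (100.00, 60.00).
hole 1: A = −π·18² = -1017.88, centroid at (152.00, 51.00).
hole 2: A = −(75 × 40) = -3000.00, centroid at (64.50, 70.00).
ΣA = 19982.12 mm², ΣAX̄ = 2051782.84 mm³, ΣAȲ = 1178088.32 mm³.
X̄ = 2051782.84/19982.12 = 102.68 mm; Ȳ = 1178088.32/19982.12 = 58.96 mm.

X̄ = 102.68 mm, Ȳ = 58.96 mm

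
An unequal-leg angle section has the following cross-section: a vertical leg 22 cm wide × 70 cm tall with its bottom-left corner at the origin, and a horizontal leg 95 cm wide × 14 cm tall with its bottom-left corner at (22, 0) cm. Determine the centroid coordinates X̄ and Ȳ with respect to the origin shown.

X̄ = 38.11 cm, Ȳ = 22.02 cm

vertical leg: A = 22 × 70 = 1540.00, centroid at (11.00, 35.00).
horizontal leg: A = 95 × 14 = 1330.00, centroid at (69.50, 7.00).
ΣA = 2870.00 cm², ΣAX̄ = 109375.00 cm³, ΣAȲ = 63210.00 cm³.
X̄ = 109375.00/2870.00 = 38.11 cm; Ȳ = 63210.00/2870.00 = 22.02 cm.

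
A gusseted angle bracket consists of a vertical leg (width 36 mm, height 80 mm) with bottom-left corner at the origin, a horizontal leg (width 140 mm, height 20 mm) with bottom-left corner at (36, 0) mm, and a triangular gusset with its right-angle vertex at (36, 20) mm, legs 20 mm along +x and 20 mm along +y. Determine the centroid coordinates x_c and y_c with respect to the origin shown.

x_c = 60.74 mm, y_c = 25.26 mm

vertical leg: A = 36 × 80 = 2880.00, centroid at (18.00, 40.00).
horizontal leg: A = 140 × 20 = 2800.00, centroid at (106.00, 10.00).
gusset: A = ½·20·20 = 200.00, centroid at (42.67, 26.67).
ΣA = 5880.00 mm², ΣAx_c = 357173.33 mm³, ΣAy_c = 148533.33 mm³.
x_c = 357173.33/5880.00 = 60.74 mm; y_c = 148533.33/5880.00 = 25.26 mm.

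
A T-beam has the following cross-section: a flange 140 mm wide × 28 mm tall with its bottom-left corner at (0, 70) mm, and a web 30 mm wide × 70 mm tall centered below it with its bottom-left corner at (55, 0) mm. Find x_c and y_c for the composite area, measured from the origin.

Part | A | x̄ᵢ | ȳᵢ | A·x̄ᵢ | A·ȳᵢ
web | 2100.00 | 70.00 | 35.00 | 147000.00 | 73500.00
flange | 3920.00 | 70.00 | 84.00 | 274400.00 | 329280.00
Σ | 6020.00 |  |  | 421400.00 | 402780.00
x_c = 421400.00 / 6020.00 = 70.00 mm
y_c = 402780.00 / 6020.00 = 66.91 mm

x_c = 70.00 mm, y_c = 66.91 mm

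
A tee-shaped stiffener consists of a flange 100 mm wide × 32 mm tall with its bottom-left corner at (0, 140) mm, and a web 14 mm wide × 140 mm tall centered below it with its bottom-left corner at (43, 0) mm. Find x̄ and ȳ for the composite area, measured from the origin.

x̄ = 50.00 mm, ȳ = 123.33 mm

web: A = 14 × 140 = 1960.00, centroid at (50.00, 70.00).
flange: A = 100 × 32 = 3200.00, centroid at (50.00, 156.00).
ΣA = 5160.00 mm²
ΣAx̄ = (1960.00)(50.00) + (3200.00)(50.00) = 258000.00 mm³
ΣAȳ = (1960.00)(70.00) + (3200.00)(156.00) = 636400.00 mm³
x̄ = 258000.00 / 5160.00 = 50.00 mm
ȳ = 636400.00 / 5160.00 = 123.33 mm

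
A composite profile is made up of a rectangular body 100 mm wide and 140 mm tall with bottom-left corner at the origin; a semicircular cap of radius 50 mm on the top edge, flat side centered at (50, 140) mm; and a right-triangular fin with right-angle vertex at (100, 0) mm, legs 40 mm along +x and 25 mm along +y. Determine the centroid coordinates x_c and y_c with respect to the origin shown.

x_c = 51.72 mm, y_c = 87.77 mm

rectangular body: A = 100 × 140 = 14000.00, centroid at (50.00, 70.00).
semicircular top: A = ½π·50² = 3926.99, centroid at (50.00, 161.22).
triangular fin: A = ½·40·25 = 500.00, centroid at (113.33, 8.33).
ΣA = 18426.99 mm²
ΣAx_c = (14000.00)(50.00) + (3926.99)(50.00) + (500.00)(113.33) = 953016.21 mm³
ΣAy_c = (14000.00)(70.00) + (3926.99)(161.22) + (500.00)(8.33) = 1617278.71 mm³
x_c = 953016.21 / 18426.99 = 51.72 mm
y_c = 1617278.71 / 18426.99 = 87.77 mm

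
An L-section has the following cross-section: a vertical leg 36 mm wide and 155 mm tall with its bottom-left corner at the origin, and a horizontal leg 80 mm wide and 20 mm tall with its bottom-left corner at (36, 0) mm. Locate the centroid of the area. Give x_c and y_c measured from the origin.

x_c = 30.92 mm, y_c = 62.46 mm

vertical leg: A = 36 × 155 = 5580.00, centroid at (18.00, 77.50).
horizontal leg: A = 80 × 20 = 1600.00, centroid at (76.00, 10.00).
ΣA = 7180.00 mm²
ΣAx_c = (5580.00)(18.00) + (1600.00)(76.00) = 222040.00 mm³
ΣAy_c = (5580.00)(77.50) + (1600.00)(10.00) = 448450.00 mm³
x_c = 222040.00 / 7180.00 = 30.92 mm
y_c = 448450.00 / 7180.00 = 62.46 mm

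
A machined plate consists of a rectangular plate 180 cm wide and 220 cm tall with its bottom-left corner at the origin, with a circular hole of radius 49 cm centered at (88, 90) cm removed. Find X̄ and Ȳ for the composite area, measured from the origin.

plate: A = 180 × 220 = 39600.00, centroid at (90.00, 110.00).
hole: A = −π·49² = -7542.96, centroid at (88.00, 90.00).
ΣA = 32057.04 cm², ΣAX̄ = 2900219.17 cm³, ΣAȲ = 3677133.24 cm³.
X̄ = 2900219.17/32057.04 = 90.47 cm; Ȳ = 3677133.24/32057.04 = 114.71 cm.

X̄ = 90.47 cm, Ȳ = 114.71 cm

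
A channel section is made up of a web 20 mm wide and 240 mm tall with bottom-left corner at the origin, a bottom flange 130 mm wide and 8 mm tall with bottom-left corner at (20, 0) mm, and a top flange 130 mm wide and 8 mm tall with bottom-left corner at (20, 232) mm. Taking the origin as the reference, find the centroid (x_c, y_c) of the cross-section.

web: A = 20 × 240 = 4800.00, centroid at (10.00, 120.00).
bottom flange: A = 130 × 8 = 1040.00, centroid at (85.00, 4.00).
top flange: A = 130 × 8 = 1040.00, centroid at (85.00, 236.00).
ΣA = 6880.00 mm², ΣAx_c = 224800.00 mm³, ΣAy_c = 825600.00 mm³.
x_c = 224800.00/6880.00 = 32.67 mm; y_c = 825600.00/6880.00 = 120.00 mm.

x_c = 32.67 mm, y_c = 120.00 mm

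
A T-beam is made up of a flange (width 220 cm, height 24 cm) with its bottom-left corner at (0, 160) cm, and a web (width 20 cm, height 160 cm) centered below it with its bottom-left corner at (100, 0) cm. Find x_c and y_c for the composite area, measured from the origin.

x_c = 110.00 cm, y_c = 137.28 cm

web: A = 20 × 160 = 3200.00, centroid at (110.00, 80.00).
flange: A = 220 × 24 = 5280.00, centroid at (110.00, 172.00).
ΣA = 8480.00 cm², ΣAx_c = 932800.00 cm³, ΣAy_c = 1164160.00 cm³.
x_c = 932800.00/8480.00 = 110.00 cm; y_c = 1164160.00/8480.00 = 137.28 cm.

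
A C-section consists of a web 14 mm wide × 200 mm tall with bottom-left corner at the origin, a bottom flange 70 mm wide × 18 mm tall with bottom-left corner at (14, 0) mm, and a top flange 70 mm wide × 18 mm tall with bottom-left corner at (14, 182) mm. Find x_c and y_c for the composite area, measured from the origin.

Part | A | x̄ᵢ | ȳᵢ | A·x̄ᵢ | A·ȳᵢ
web | 2800.00 | 7.00 | 100.00 | 19600.00 | 280000.00
bottom flange | 1260.00 | 49.00 | 9.00 | 61740.00 | 11340.00
top flange | 1260.00 | 49.00 | 191.00 | 61740.00 | 240660.00
Σ | 5320.00 |  |  | 143080.00 | 532000.00
x_c = 143080.00 / 5320.00 = 26.89 mm
y_c = 532000.00 / 5320.00 = 100.00 mm

x_c = 26.89 mm, y_c = 100.00 mm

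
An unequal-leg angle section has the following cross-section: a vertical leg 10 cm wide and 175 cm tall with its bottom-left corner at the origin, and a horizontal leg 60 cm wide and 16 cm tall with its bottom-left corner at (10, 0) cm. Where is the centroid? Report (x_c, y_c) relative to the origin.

x_c = 17.40 cm, y_c = 59.34 cm

vertical leg: A = 10 × 175 = 1750.00, centroid at (5.00, 87.50).
horizontal leg: A = 60 × 16 = 960.00, centroid at (40.00, 8.00).
ΣA = 2710.00 cm², ΣAx_c = 47150.00 cm³, ΣAy_c = 160805.00 cm³.
x_c = 47150.00/2710.00 = 17.40 cm; y_c = 160805.00/2710.00 = 59.34 cm.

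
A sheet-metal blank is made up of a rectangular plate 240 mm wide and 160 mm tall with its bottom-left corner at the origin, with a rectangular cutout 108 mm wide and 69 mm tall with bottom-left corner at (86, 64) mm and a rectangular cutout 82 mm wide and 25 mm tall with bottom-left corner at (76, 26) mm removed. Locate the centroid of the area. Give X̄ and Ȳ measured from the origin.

X̄ = 115.06 mm, Ȳ = 78.17 mm

plate: A = 240 × 160 = 38400.00, centroid at (120.00, 80.00).
hole 1: A = −(108 × 69) = -7452.00, centroid at (140.00, 98.50).
hole 2: A = −(82 × 25) = -2050.00, centroid at (117.00, 38.50).
ΣA = 28898.00 mm², ΣAX̄ = 3324870.00 mm³, ΣAȲ = 2259053.00 mm³.
X̄ = 3324870.00/28898.00 = 115.06 mm; Ȳ = 2259053.00/28898.00 = 78.17 mm.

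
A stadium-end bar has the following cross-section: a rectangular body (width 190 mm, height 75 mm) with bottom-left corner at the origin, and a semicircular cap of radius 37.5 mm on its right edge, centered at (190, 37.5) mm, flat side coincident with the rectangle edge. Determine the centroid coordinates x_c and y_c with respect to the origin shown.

x_c = 109.89 mm, y_c = 37.50 mm

rectangular body: A = 190 × 75 = 14250.00, centroid at (95.00, 37.50).
semicircular end: A = ½π·37.5² = 2208.93, centroid at (205.92, 37.50).
ΣA = 16458.93 mm², ΣAx_c = 1808603.39 mm³, ΣAy_c = 617209.96 mm³.
x_c = 1808603.39/16458.93 = 109.89 mm; y_c = 617209.96/16458.93 = 37.50 mm.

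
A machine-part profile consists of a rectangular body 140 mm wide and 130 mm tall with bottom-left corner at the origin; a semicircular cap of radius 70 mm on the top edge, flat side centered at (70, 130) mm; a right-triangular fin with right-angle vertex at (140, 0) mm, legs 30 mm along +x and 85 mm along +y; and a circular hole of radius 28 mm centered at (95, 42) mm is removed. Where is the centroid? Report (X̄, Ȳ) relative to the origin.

rectangular body: A = 140 × 130 = 18200.00, centroid at (70.00, 65.00).
semicircular top: A = ½π·70² = 7696.90, centroid at (70.00, 159.71).
triangular fin: A = ½·30·85 = 1275.00, centroid at (150.00, 28.33).
hole: A = −π·28² = -2463.01, centroid at (95.00, 42.00).
ΣA = 24708.89 mm²
ΣAX̄ = (18200.00)(70.00) + (7696.90)(70.00) + (1275.00)(150.00) + (-2463.01)(95.00) = 1770047.32 mm³
ΣAȲ = (18200.00)(65.00) + (7696.90)(159.71) + (1275.00)(28.33) + (-2463.01)(42.00) = 2344942.56 mm³
X̄ = 1770047.32 / 24708.89 = 71.64 mm
Ȳ = 2344942.56 / 24708.89 = 94.90 mm

X̄ = 71.64 mm, Ȳ = 94.90 mm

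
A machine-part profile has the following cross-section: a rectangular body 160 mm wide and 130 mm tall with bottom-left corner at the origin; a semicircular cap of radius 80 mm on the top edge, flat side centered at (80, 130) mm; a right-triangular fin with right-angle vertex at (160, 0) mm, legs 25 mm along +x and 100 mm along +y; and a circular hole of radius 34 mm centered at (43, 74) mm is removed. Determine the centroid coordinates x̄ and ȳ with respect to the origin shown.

rectangular body: A = 160 × 130 = 20800.00, centroid at (80.00, 65.00).
semicircular top: A = ½π·80² = 10053.10, centroid at (80.00, 163.95).
triangular fin: A = ½·25·100 = 1250.00, centroid at (168.33, 33.33).
hole: A = −π·34² = -3631.68, centroid at (43.00, 74.00).
ΣA = 28471.42 mm²
ΣAx̄ = (20800.00)(80.00) + (10053.10)(80.00) + (1250.00)(168.33) + (-3631.68)(43.00) = 2522502.10 mm³
ΣAȳ = (20800.00)(65.00) + (10053.10)(163.95) + (1250.00)(33.33) + (-3631.68)(74.00) = 2773158.14 mm³
x̄ = 2522502.10 / 28471.42 = 88.60 mm
ȳ = 2773158.14 / 28471.42 = 97.40 mm

x̄ = 88.60 mm, ȳ = 97.40 mm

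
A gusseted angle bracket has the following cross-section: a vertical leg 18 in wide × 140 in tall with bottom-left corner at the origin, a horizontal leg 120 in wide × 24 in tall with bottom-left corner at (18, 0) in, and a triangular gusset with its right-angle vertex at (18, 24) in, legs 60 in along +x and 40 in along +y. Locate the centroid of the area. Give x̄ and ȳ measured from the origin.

x̄ = 44.38 in, ȳ = 38.75 in

Part | A | x̄ᵢ | ȳᵢ | A·x̄ᵢ | A·ȳᵢ
vertical leg | 2520.00 | 9.00 | 70.00 | 22680.00 | 176400.00
horizontal leg | 2880.00 | 78.00 | 12.00 | 224640.00 | 34560.00
gusset | 1200.00 | 38.00 | 37.33 | 45600.00 | 44800.00
Σ | 6600.00 |  |  | 292920.00 | 255760.00
x̄ = 292920.00 / 6600.00 = 44.38 in
ȳ = 255760.00 / 6600.00 = 38.75 in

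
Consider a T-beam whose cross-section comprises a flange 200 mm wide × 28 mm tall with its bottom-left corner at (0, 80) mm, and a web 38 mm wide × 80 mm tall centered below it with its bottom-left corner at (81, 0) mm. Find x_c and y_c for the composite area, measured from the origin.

Part | A | x̄ᵢ | ȳᵢ | A·x̄ᵢ | A·ȳᵢ
web | 3040.00 | 100.00 | 40.00 | 304000.00 | 121600.00
flange | 5600.00 | 100.00 | 94.00 | 560000.00 | 526400.00
Σ | 8640.00 |  |  | 864000.00 | 648000.00
x_c = 864000.00 / 8640.00 = 100.00 mm
y_c = 648000.00 / 8640.00 = 75.00 mm

x_c = 100.00 mm, y_c = 75.00 mm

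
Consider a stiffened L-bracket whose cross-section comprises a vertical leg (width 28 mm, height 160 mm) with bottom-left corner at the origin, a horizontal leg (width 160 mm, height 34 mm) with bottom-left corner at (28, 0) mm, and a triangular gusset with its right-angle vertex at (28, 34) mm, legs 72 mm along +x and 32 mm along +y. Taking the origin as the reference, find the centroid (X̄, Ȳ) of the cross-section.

vertical leg: A = 28 × 160 = 4480.00, centroid at (14.00, 80.00).
horizontal leg: A = 160 × 34 = 5440.00, centroid at (108.00, 17.00).
gusset: A = ½·72·32 = 1152.00, centroid at (52.00, 44.67).
ΣA = 11072.00 mm², ΣAX̄ = 710144.00 mm³, ΣAȲ = 502336.00 mm³.
X̄ = 710144.00/11072.00 = 64.14 mm; Ȳ = 502336.00/11072.00 = 45.37 mm.

X̄ = 64.14 mm, Ȳ = 45.37 mm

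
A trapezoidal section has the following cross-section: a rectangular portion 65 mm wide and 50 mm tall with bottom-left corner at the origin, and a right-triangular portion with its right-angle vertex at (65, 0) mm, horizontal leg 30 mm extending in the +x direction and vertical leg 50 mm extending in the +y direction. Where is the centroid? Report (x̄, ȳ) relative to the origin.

rectangular portion: A = 65 × 50 = 3250.00, centroid at (32.50, 25.00).
triangular portion: A = ½·30·50 = 750.00, centroid at (75.00, 16.67).
ΣA = 4000.00 mm², ΣAx̄ = 161875.00 mm³, ΣAȳ = 93750.00 mm³.
x̄ = 161875.00/4000.00 = 40.47 mm; ȳ = 93750.00/4000.00 = 23.44 mm.

x̄ = 40.47 mm, ȳ = 23.44 mm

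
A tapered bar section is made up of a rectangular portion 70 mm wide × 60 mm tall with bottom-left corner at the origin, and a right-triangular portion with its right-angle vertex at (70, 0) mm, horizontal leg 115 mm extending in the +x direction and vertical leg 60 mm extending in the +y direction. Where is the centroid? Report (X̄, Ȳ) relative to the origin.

X̄ = 68.07 mm, Ȳ = 25.49 mm

Part | A | x̄ᵢ | ȳᵢ | A·x̄ᵢ | A·ȳᵢ
rectangular portion | 4200.00 | 35.00 | 30.00 | 147000.00 | 126000.00
triangular portion | 3450.00 | 108.33 | 20.00 | 373750.00 | 69000.00
Σ | 7650.00 |  |  | 520750.00 | 195000.00
X̄ = 520750.00 / 7650.00 = 68.07 mm
Ȳ = 195000.00 / 7650.00 = 25.49 mm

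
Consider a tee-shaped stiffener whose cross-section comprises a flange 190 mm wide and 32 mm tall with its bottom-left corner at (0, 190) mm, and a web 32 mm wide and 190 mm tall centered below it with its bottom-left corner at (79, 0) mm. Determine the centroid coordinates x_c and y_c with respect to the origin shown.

x_c = 95.00 mm, y_c = 150.50 mm

web: A = 32 × 190 = 6080.00, centroid at (95.00, 95.00).
flange: A = 190 × 32 = 6080.00, centroid at (95.00, 206.00).
ΣA = 12160.00 mm²
ΣAx_c = (6080.00)(95.00) + (6080.00)(95.00) = 1155200.00 mm³
ΣAy_c = (6080.00)(95.00) + (6080.00)(206.00) = 1830080.00 mm³
x_c = 1155200.00 / 12160.00 = 95.00 mm
y_c = 1830080.00 / 12160.00 = 150.50 mm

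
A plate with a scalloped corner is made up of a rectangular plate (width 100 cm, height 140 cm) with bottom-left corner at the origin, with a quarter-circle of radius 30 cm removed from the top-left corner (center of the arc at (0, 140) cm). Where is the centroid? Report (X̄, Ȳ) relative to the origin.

X̄ = 51.98 cm, Ȳ = 66.95 cm

plate: A = 100 × 140 = 14000.00, centroid at (50.00, 70.00).
removed quarter-circle: A = −¼π·30² = -706.86, centroid at (12.73, 127.27).
ΣA = 13293.14 cm², ΣAX̄ = 691000.00 cm³, ΣAȲ = 890039.83 cm³.
X̄ = 691000.00/13293.14 = 51.98 cm; Ȳ = 890039.83/13293.14 = 66.95 cm.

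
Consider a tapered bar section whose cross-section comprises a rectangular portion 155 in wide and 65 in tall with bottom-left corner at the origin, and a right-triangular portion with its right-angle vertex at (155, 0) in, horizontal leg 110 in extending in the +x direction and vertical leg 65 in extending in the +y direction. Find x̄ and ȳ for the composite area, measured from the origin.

Part | A | x̄ᵢ | ȳᵢ | A·x̄ᵢ | A·ȳᵢ
rectangular portion | 10075.00 | 77.50 | 32.50 | 780812.50 | 327437.50
triangular portion | 3575.00 | 191.67 | 21.67 | 685208.33 | 77458.33
Σ | 13650.00 |  |  | 1466020.83 | 404895.83
x̄ = 1466020.83 / 13650.00 = 107.40 in
ȳ = 404895.83 / 13650.00 = 29.66 in

x̄ = 107.40 in, ȳ = 29.66 in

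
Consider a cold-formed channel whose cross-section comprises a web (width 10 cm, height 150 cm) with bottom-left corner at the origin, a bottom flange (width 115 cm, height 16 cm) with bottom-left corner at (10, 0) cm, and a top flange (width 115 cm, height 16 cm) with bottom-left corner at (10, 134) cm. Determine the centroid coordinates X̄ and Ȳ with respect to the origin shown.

Part | A | x̄ᵢ | ȳᵢ | A·x̄ᵢ | A·ȳᵢ
web | 1500.00 | 5.00 | 75.00 | 7500.00 | 112500.00
bottom flange | 1840.00 | 67.50 | 8.00 | 124200.00 | 14720.00
top flange | 1840.00 | 67.50 | 142.00 | 124200.00 | 261280.00
Σ | 5180.00 |  |  | 255900.00 | 388500.00
X̄ = 255900.00 / 5180.00 = 49.40 cm
Ȳ = 388500.00 / 5180.00 = 75.00 cm

X̄ = 49.40 cm, Ȳ = 75.00 cm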